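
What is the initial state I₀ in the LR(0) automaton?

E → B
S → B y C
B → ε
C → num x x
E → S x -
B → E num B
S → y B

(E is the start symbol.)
{ [B → . E num B], [B → .], [E → . B], [E → . S x -], [E' → . E], [S → . B y C], [S → . y B] }

First, augment the grammar with E' → E
I₀ = CLOSURE({ [E' → . E] }):
  [E' → . E] has the dot before E: add [E → . B], [E → . S x -]
  [E → . B] has the dot before B: add [B → .], [B → . E num B]
  [E → . S x -] has the dot before S: add [S → . B y C], [S → . y B]
No further items can be added.

I₀ = { [B → . E num B], [B → .], [E → . B], [E → . S x -], [E' → . E], [S → . B y C], [S → . y B] }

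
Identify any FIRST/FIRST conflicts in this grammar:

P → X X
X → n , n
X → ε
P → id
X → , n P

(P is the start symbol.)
No FIRST/FIRST conflicts.

FIRST sets of the non-terminals at (or reachable through a nullable prefix from) the front of some alternative:
  FIRST(X) = { ',', 'n', ε }

Productions for P:
  P → X X: FIRST = { ',', 'n', ε }
  P → id: FIRST = { 'id' }
Productions for X:
  X → n , n: FIRST = { 'n' }
  X → ε: FIRST = { ε }
  X → , n P: FIRST = { ',' }

All alternatives of each non-terminal have pairwise disjoint FIRST sets.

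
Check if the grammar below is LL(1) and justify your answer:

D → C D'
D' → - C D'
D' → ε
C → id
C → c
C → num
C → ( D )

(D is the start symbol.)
Yes, the grammar is LL(1).

A grammar is LL(1) if for each non-terminal N with multiple productions, the predict sets of those productions are pairwise disjoint, where PREDICT(N → α) = (FIRST(α) \ {ε}) ∪ (FOLLOW(N) if α ⇒* ε).

Relevant sets:
  FOLLOW(D') = { $, ')' }

For D':
  PREDICT(D' → '-' C D') = { '-' }
  PREDICT(D' → ε) = { $, ')' }
For C:
  PREDICT(C → id) = { 'id' }
  PREDICT(C → c) = { 'c' }
  PREDICT(C → num) = { 'num' }
  PREDICT(C → '(' D ')') = { '(' }
D has a single production, so nothing to check there.

All predict sets are disjoint. The grammar IS LL(1).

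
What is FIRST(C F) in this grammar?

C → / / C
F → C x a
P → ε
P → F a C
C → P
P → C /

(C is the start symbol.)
{ '/', 'x' }

FIRST sets of the non-terminals involved (from the grammar, by fixed-point iteration):
  FIRST(C) = { '/', 'x', ε }
  FIRST(F) = { '/', 'x' }

To compute FIRST(C F), process the symbols left to right:
Symbol C is a non-terminal. Add FIRST(C) \ {ε} = { '/', 'x' }
C is nullable (ε ∈ FIRST(C)), continue to the next symbol.
Symbol F is a non-terminal. Add FIRST(F) \ {ε} = { '/', 'x' }
F is not nullable (ε ∉ FIRST(F)), so stop here.
FIRST(C F) = { '/', 'x' }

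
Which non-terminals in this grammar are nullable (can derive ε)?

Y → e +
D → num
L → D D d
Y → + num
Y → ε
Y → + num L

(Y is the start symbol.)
A non-terminal is nullable if it can derive ε (the empty string): either it has an ε-production, or it has a production whose right-hand side consists entirely of nullable non-terminals.

ε-productions: Y → ε
So Y is immediately nullable.
No further non-terminal can be added: every production for the remaining non-terminals contains a terminal or a non-nullable non-terminal.
Nullable = { 'Y' }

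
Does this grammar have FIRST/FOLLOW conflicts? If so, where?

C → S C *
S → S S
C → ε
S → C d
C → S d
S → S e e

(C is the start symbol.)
A FIRST/FOLLOW conflict occurs when a non-terminal N has a nullable alternative N → β (β ⇒* ε) and another alternative N → α with FIRST(α) ∩ FOLLOW(N) ≠ ∅: on such a lookahead the parser cannot decide between expanding α and letting N vanish via β.

Nullable non-terminals: C.
FIRST sets used below: FIRST(S) = { 'd' }

C: nullable alternative(s) C → ε; FOLLOW(C) = { $, '*', 'd' }
  C → S C *: FIRST \ {ε} = { 'd' } — overlaps FOLLOW(C) on { 'd' }: CONFLICT
  C → ε: FIRST \ {ε} = { } — this is the only nullable alternative, skip
  C → S d: FIRST \ {ε} = { 'd' } — overlaps FOLLOW(C) on { 'd' }: CONFLICT

S has no nullable alternative, so no FIRST/FOLLOW check is needed there.

So the grammar has 2 FIRST/FOLLOW conflicts (marked CONFLICT above).

Answer: Yes. C → S C '*' with FOLLOW(C) on { 'd' }; C → S d with FOLLOW(C) on { 'd' }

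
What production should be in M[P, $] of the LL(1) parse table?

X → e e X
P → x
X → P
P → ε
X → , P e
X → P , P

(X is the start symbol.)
To find M[P, $], we find productions for P where $ is in the predict set (PREDICT(N → α) = (FIRST(α) \ {ε}) ∪ (FOLLOW(N) if α ⇒* ε)).

Relevant sets:
  FOLLOW(P) = { $, ',', 'e' }

P → x: PREDICT = { 'x' }
P → ε: PREDICT = { $, ',', 'e' }
  $ is in predict set, so this production goes in M[P, $]

M[P, $] = P → ε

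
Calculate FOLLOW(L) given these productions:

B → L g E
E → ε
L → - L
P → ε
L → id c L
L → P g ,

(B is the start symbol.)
{ 'g' }

To compute FOLLOW(L), find every occurrence of L on a right-hand side N → α L β: add FIRST(β) \ {ε}, and if β is empty or nullable also add FOLLOW(N). Iterate to a fixed point.

In B → L g E: L is followed by g E, add FIRST(g E) \ {ε} = { 'g' }
In L → - L: L is at the end; this adds FOLLOW(L) to itself — nothing new
In L → id c L: L is at the end; this adds FOLLOW(L) to itself — nothing new

Taking the union: FOLLOW(L) = { 'g' }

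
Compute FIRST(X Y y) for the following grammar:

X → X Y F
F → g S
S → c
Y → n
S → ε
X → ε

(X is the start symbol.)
FIRST sets of the non-terminals involved (from the grammar, by fixed-point iteration):
  FIRST(X) = { 'n', ε }
  FIRST(Y) = { 'n' }

To compute FIRST(X Y y), process the symbols left to right:
Symbol X is a non-terminal. Add FIRST(X) \ {ε} = { 'n' }
X is nullable (ε ∈ FIRST(X)), continue to the next symbol.
Symbol Y is a non-terminal. Add FIRST(Y) \ {ε} = { 'n' }
Y is not nullable (ε ∉ FIRST(Y)), so stop here.
FIRST(X Y y) = { 'n' }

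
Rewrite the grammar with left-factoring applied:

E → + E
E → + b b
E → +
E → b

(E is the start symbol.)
E → + E'
E' → E
E' → b b
E' → ε
E → b

Left-factoring transforms A → αβ₁ | αβ₂ into A → αA' and A' → β₁ | β₂
(α is the longest common prefix among the alternatives). Repeat until
no nonterminal has two alternatives with a common prefix.

Round 1: E has alternatives sharing prefix '+'. Introduce E': E → + E'
  Add: E' → E
  Add: E' → b b
  Add: E' → ε

No remaining common prefixes — done.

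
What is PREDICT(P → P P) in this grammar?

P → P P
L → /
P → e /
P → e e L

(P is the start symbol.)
PREDICT(P → P P) = (FIRST(RHS) \ {ε}) ∪ (FOLLOW(P) if ε ∈ FIRST(RHS), i.e. RHS ⇒* ε)
FIRST(P) = { 'e' }
FIRST(P P) = { 'e' }
ε ∉ FIRST(P P), so FOLLOW(P) is not added.
PREDICT(P → P P) = { 'e' }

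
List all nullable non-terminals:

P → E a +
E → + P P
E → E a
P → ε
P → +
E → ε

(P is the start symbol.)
{ 'E', 'P' }

A non-terminal is nullable if it can derive ε (the empty string): either it has an ε-production, or it has a production whose right-hand side consists entirely of nullable non-terminals.

ε-productions: P → ε, E → ε
So P, E are immediately nullable.
Every non-terminal is now nullable.
Nullable = { 'E', 'P' }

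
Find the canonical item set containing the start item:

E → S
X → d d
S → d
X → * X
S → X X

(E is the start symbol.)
{ [E → . S], [E' → . E], [S → . X X], [S → . d], [X → . * X], [X → . d d] }

First, augment the grammar with E' → E
I₀ = CLOSURE({ [E' → . E] }):
  [E' → . E] has the dot before E: add [E → . S]
  [E → . S] has the dot before S: add [S → . d], [S → . X X]
  [S → . X X] has the dot before X: add [X → . d d], [X → . * X]
No further items can be added.

I₀ = { [E → . S], [E' → . E], [S → . X X], [S → . d], [X → . * X], [X → . d d] }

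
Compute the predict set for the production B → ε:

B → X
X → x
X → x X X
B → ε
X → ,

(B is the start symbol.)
PREDICT(B → ε) = (FIRST(RHS) \ {ε}) ∪ (FOLLOW(B) if ε ∈ FIRST(RHS), i.e. RHS ⇒* ε)
The right-hand side is ε (FIRST(ε) = { ε }), so the predict set is FOLLOW(B) = { $ }
PREDICT(B → ε) = { $ }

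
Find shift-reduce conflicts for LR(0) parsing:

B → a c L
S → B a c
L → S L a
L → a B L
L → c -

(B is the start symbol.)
No shift-reduce conflicts

A shift-reduce conflict occurs when an LR(0) state has both:
  - a complete (reduce) item [A → α .] (dot at the end), and
  - a shift item [B → β . c γ] (dot before a terminal).

Augment with B' → B and build the canonical LR(0) collection (I0 = CLOSURE({[B' → . B]}), then GOTO on every symbol after a dot until no new states appear). It has 16 states:
  I0: { [B → . a c L], [B' → . B] }  — shift
  I1: { [B' → B .] }  — accept
  I2: { [B → a . c L] }  — shift
  I3: { [B → . a c L], [B → a c . L], [L → . S L a], [L → . a B L], [L → . c -], [S → . B a c] }  — shift
  I4: { [S → B . a c] }  — shift
  I5: { [B → a c L .] }  — reduce
  I6: { [B → . a c L], [L → . S L a], [L → . a B L], [L → . c -], [L → S . L a], [S → . B a c] }  — shift
  I7: { [B → . a c L], [B → a . c L], [L → a . B L] }  — shift
  I8: { [L → c . -] }  — shift
  I9: { [L → c - .] }  — reduce
  I10: { [B → . a c L], [L → . S L a], [L → . a B L], [L → . c -], [L → a B . L], [S → . B a c] }  — shift
  I11: { [L → a B L .] }  — reduce
  I12: { [L → S L . a] }  — shift
  I13: { [L → S L a .] }  — reduce
  I14: { [S → B a . c] }  — shift
  I15: { [S → B a c .] }  — reduce

No state contains both a complete item and a shift item.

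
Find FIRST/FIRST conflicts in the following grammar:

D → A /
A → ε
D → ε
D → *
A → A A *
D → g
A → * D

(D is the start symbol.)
Yes. D → A '/' / D → '*' on { '*' }; A → A A '*' / A → '*' D on { '*' }

FIRST sets of the non-terminals at (or reachable through a nullable prefix from) the front of some alternative:
  FIRST(A) = { '*', ε }

Productions for D:
  D → A /: FIRST = { '*', '/' }
  D → ε: FIRST = { ε }
  D → *: FIRST = { '*' }
  D → g: FIRST = { 'g' }
Productions for A:
  A → ε: FIRST = { ε }
  A → A A *: FIRST = { '*' }
  A → * D: FIRST = { '*' }

Conflict for D: D → A / and D → *
  Overlap: { '*' }
Conflict for A: A → A A * and A → * D
  Overlap: { '*' }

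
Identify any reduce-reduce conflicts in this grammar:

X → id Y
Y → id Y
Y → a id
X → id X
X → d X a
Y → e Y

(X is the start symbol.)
A reduce-reduce conflict occurs when an LR(0) state has two complete items [A → α .] and [B → β .] — both call for a reduction, and with no lookahead the parser cannot choose between them.

Augment with X' → X and build the canonical LR(0) collection (I0 = CLOSURE({[X' → . X]}), then GOTO on every symbol after a dot until no new states appear). It has 16 states:
  I0: { [X → . d X a], [X → . id X], [X → . id Y], [X' → . X] }  — shift
  I1: { [X' → X .] }  — accept
  I2: { [X → . d X a], [X → . id X], [X → . id Y], [X → d . X a] }  — shift
  I3: { [X → . d X a], [X → . id X], [X → . id Y], [X → id . X], [X → id . Y], [Y → . a id], [Y → . e Y], [Y → . id Y] }  — shift
  I4: { [X → id X .] }  — reduce
  I5: { [X → id Y .] }  — reduce
  I6: { [Y → a . id] }  — shift
  I7: { [Y → . a id], [Y → . e Y], [Y → . id Y], [Y → e . Y] }  — shift
  I8: { [X → . d X a], [X → . id X], [X → . id Y], [X → id . X], [X → id . Y], [Y → . a id], [Y → . e Y], [Y → . id Y], [Y → id . Y] }  — shift
  I9: { [X → id Y .], [Y → id Y .] }  — 2 reduces
  I10: { [Y → e Y .] }  — reduce
  I11: { [Y → . a id], [Y → . e Y], [Y → . id Y], [Y → id . Y] }  — shift
  I12: { [Y → id Y .] }  — reduce
  I13: { [Y → a id .] }  — reduce
  I14: { [X → d X . a] }  — shift
  I15: { [X → d X a .] }  — reduce

I9 contains complete items [X → id Y .], [Y → id Y .] — reduce-reduce conflict.

Answer: Yes — I9: [X → id Y .] vs [Y → id Y .]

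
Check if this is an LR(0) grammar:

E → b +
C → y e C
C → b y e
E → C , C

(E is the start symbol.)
Yes, the grammar is LR(0)

Augment with E' → E and build the canonical LR(0) collection (I0 = CLOSURE({[E' → . E]}), then GOTO on every symbol after a dot until no new states appear). It has 13 states:
  I0: { [C → . b y e], [C → . y e C], [E → . C , C], [E → . b +], [E' → . E] }  — shift
  I1: { [E → C . , C] }  — shift
  I2: { [E' → E .] }  — accept
  I3: { [C → b . y e], [E → b . +] }  — shift
  I4: { [C → y . e C] }  — shift
  I5: { [C → . b y e], [C → . y e C], [C → y e . C] }  — shift
  I6: { [C → y e C .] }  — reduce
  I7: { [C → b . y e] }  — shift
  I8: { [C → b y . e] }  — shift
  I9: { [C → b y e .] }  — reduce
  I10: { [E → b + .] }  — reduce
  I11: { [C → . b y e], [C → . y e C], [E → C , . C] }  — shift
  I12: { [E → C , C .] }  — reduce

Every state is either a pure shift/goto state or contains exactly one complete item and nothing to shift — no conflicts. The grammar is LR(0).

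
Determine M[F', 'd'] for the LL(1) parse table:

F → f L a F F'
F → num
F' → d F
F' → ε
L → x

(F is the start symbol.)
F' → d F, F' → ε

To find M[F', 'd'], we find productions for F' where 'd' is in the predict set (PREDICT(N → α) = (FIRST(α) \ {ε}) ∪ (FOLLOW(N) if α ⇒* ε)).

Relevant sets:
  FOLLOW(F') = { $, 'd' }

F' → d F: PREDICT = { 'd' }
  'd' is in predict set, so this production goes in M[F', 'd']
F' → ε: PREDICT = { $, 'd' }
  'd' is in predict set, so this production goes in M[F', 'd']

M[F', 'd'] = F' → d F, F' → ε  (a multiply-defined cell — the grammar is not LL(1))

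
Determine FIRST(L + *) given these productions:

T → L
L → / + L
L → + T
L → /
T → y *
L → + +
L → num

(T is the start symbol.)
{ '+', '/', 'num' }

FIRST sets of the non-terminals involved (from the grammar, by fixed-point iteration):
  FIRST(L) = { '+', '/', 'num' }

To compute FIRST(L + *), process the symbols left to right:
Symbol L is a non-terminal. Add FIRST(L) \ {ε} = { '+', '/', 'num' }
L is not nullable (ε ∉ FIRST(L)), so stop here.
FIRST(L + *) = { '+', '/', 'num' }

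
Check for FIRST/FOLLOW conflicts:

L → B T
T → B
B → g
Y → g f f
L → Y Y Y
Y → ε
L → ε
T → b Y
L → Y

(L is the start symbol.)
Yes. Y → g f f with FOLLOW(Y) on { 'g' }

A FIRST/FOLLOW conflict occurs when a non-terminal N has a nullable alternative N → β (β ⇒* ε) and another alternative N → α with FIRST(α) ∩ FOLLOW(N) ≠ ∅: on such a lookahead the parser cannot decide between expanding α and letting N vanish via β.

Nullable non-terminals: L, Y.
FIRST sets used below: FIRST(B) = { 'g' }, FIRST(Y) = { 'g', ε }

L: nullable alternative(s) L → Y Y Y, L → ε, L → Y; FOLLOW(L) = { $ }
  L → B T: FIRST \ {ε} = { 'g' } — disjoint from FOLLOW(L)
  L → Y Y Y: FIRST \ {ε} = { 'g' } — disjoint from FOLLOW(L)
  L → ε: FIRST \ {ε} = { } — disjoint from FOLLOW(L)
  L → Y: FIRST \ {ε} = { 'g' } — disjoint from FOLLOW(L)

Y: nullable alternative(s) Y → ε; FOLLOW(Y) = { $, 'g' }
  Y → g f f: FIRST \ {ε} = { 'g' } — overlaps FOLLOW(Y) on { 'g' }: CONFLICT
  Y → ε: FIRST \ {ε} = { } — this is the only nullable alternative, skip

B, T have no nullable alternative, so no FIRST/FOLLOW check is needed there.

So the grammar has 1 FIRST/FOLLOW conflict (marked CONFLICT above).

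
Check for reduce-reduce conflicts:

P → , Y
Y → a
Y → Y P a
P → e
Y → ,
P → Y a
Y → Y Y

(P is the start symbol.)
Augment with P' → P and build the canonical LR(0) collection (I0 = CLOSURE({[P' → . P]}), then GOTO on every symbol after a dot until no new states appear). It has 12 states:
  I0: { [P → . , Y], [P → . Y a], [P → . e], [P' → . P], [Y → . ,], [Y → . Y P a], [Y → . Y Y], [Y → . a] }  — shift
  I1: { [P → , . Y], [Y → , .], [Y → . ,], [Y → . Y P a], [Y → . Y Y], [Y → . a] }  — shift, reduce
  I2: { [P' → P .] }  — accept
  I3: { [P → . , Y], [P → . Y a], [P → . e], [P → Y . a], [Y → . ,], [Y → . Y P a], [Y → . Y Y], [Y → . a], [Y → Y . P a], [Y → Y . Y] }  — shift
  I4: { [Y → a .] }  — reduce
  I5: { [P → e .] }  — reduce
  I6: { [Y → Y P . a] }  — shift
  I7: { [P → . , Y], [P → . Y a], [P → . e], [P → Y . a], [Y → . ,], [Y → . Y P a], [Y → . Y Y], [Y → . a], [Y → Y . P a], [Y → Y . Y], [Y → Y Y .] }  — shift, reduce
  I8: { [P → Y a .], [Y → a .] }  — 2 reduces
  I9: { [Y → Y P a .] }  — reduce
  I10: { [Y → , .] }  — reduce
  I11: { [P → , Y .], [P → . , Y], [P → . Y a], [P → . e], [Y → . ,], [Y → . Y P a], [Y → . Y Y], [Y → . a], [Y → Y . P a], [Y → Y . Y] }  — shift, reduce

I8 contains complete items [P → Y a .], [Y → a .] — reduce-reduce conflict.

Answer: Yes — I8: [P → Y a .] vs [Y → a .]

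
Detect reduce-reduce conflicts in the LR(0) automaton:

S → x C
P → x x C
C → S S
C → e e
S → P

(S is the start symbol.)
Augment with S' → S and build the canonical LR(0) collection (I0 = CLOSURE({[S' → . S]}), then GOTO on every symbol after a dot until no new states appear). It has 11 states:
  I0: { [P → . x x C], [S → . P], [S → . x C], [S' → . S] }  — shift
  I1: { [S → P .] }  — reduce
  I2: { [S' → S .] }  — accept
  I3: { [C → . S S], [C → . e e], [P → . x x C], [P → x . x C], [S → . P], [S → . x C], [S → x . C] }  — shift
  I4: { [S → x C .] }  — reduce
  I5: { [C → S . S], [P → . x x C], [S → . P], [S → . x C] }  — shift
  I6: { [C → e . e] }  — shift
  I7: { [C → . S S], [C → . e e], [P → . x x C], [P → x . x C], [P → x x . C], [S → . P], [S → . x C], [S → x . C] }  — shift
  I8: { [P → x x C .], [S → x C .] }  — 2 reduces
  I9: { [C → e e .] }  — reduce
  I10: { [C → S S .] }  — reduce

I8 contains complete items [P → x x C .], [S → x C .] — reduce-reduce conflict.

Answer: Yes — I8: [P → x x C .] vs [S → x C .]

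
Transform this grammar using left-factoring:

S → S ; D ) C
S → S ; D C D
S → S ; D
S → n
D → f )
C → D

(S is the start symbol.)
S → S ; D S'
S' → ) C
S' → C D
S' → ε
S → n
D → f )
C → D

Left-factoring transforms A → αβ₁ | αβ₂ into A → αA' and A' → β₁ | β₂
(α is the longest common prefix among the alternatives). Repeat until
no nonterminal has two alternatives with a common prefix.

Round 1: S has alternatives sharing prefix 'S ; D'. Introduce S': S → S ; D S'
  Add: S' → ) C
  Add: S' → C D
  Add: S' → ε

No remaining common prefixes — done.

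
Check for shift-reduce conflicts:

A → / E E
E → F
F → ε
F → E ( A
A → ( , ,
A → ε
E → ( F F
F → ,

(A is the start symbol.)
Yes — I0: [A → .] vs [A → . ( , ,]; I2: [F → .] vs [E → . ( F F]; I4: [F → .] vs [E → . ( F F]; I6: [F → .] vs [E → . ( F F]; I8: [A → .] vs [A → . ( , ,]; I9: [A → / E E .] vs [F → E . ( A]; I10: [A → .] vs [A → . ( , ,]; I12: [F → .] vs [A → ( . , ,]; I14: [E → F .] vs [E → . ( F F]; I16: [F → , .] vs [A → ( , . ,]

A shift-reduce conflict occurs when an LR(0) state has both:
  - a complete (reduce) item [A → α .] (dot at the end), and
  - a shift item [B → β . c γ] (dot before a terminal).

Augment with A' → A and build the canonical LR(0) collection (I0 = CLOSURE({[A' → . A]}), then GOTO on every symbol after a dot until no new states appear). It has 19 states:
  I0: { [A → . ( , ,], [A → . / E E], [A → .], [A' → . A] }  — shift, reduce
  I1: { [A → ( . , ,] }  — shift
  I2: { [A → / . E E], [E → . ( F F], [E → . F], [F → . ,], [F → . E ( A], [F → .] }  — shift, reduce
  I3: { [A' → A .] }  — accept
  I4: { [E → ( . F F], [E → . ( F F], [E → . F], [F → . ,], [F → . E ( A], [F → .] }  — shift, reduce
  I5: { [F → , .] }  — reduce
  I6: { [A → / E . E], [E → . ( F F], [E → . F], [F → . ,], [F → . E ( A], [F → .], [F → E . ( A] }  — shift, reduce
  I7: { [E → F .] }  — reduce
  I8: { [A → . ( , ,], [A → . / E E], [A → .], [E → ( . F F], [E → . ( F F], [E → . F], [F → . ,], [F → . E ( A], [F → .], [F → E ( . A] }  — shift, 2 reduces
  I9: { [A → / E E .], [F → E . ( A] }  — shift, reduce
  I10: { [A → . ( , ,], [A → . / E E], [A → .], [F → E ( . A] }  — shift, reduce
  I11: { [F → E ( A .] }  — reduce
  I12: { [A → ( . , ,], [E → ( . F F], [E → . ( F F], [E → . F], [F → . ,], [F → . E ( A], [F → .] }  — shift, reduce
  I13: { [F → E . ( A] }  — shift
  I14: { [E → ( F . F], [E → . ( F F], [E → . F], [E → F .], [F → . ,], [F → . E ( A], [F → .] }  — shift, 2 reduces
  I15: { [E → ( F F .], [E → F .] }  — 2 reduces
  I16: { [A → ( , . ,], [F → , .] }  — shift, reduce
  I17: { [A → ( , , .] }  — reduce
  I18: { [A → ( , . ,] }  — shift

I0 contains reduce item [A → .] and shift items [A → . ( , ,], [A → . / E E] — shift-reduce conflict.
I2 contains reduce item [F → .] and shift items [E → . ( F F], [F → . ,] — shift-reduce conflict.
I4 contains reduce item [F → .] and shift items [E → . ( F F], [F → . ,] — shift-reduce conflict.
I6 contains reduce item [F → .] and shift items [E → . ( F F], [F → . ,], [F → E . ( A] — shift-reduce conflict.
I8 contains reduce items [A → .], [F → .] and shift items [A → . ( , ,], [A → . / E E], [E → . ( F F], [F → . ,] — shift-reduce conflict.
I9 contains reduce item [A → / E E .] and shift item [F → E . ( A] — shift-reduce conflict.
I10 contains reduce item [A → .] and shift items [A → . ( , ,], [A → . / E E] — shift-reduce conflict.
I12 contains reduce item [F → .] and shift items [A → ( . , ,], [E → . ( F F], [F → . ,] — shift-reduce conflict.
I14 contains reduce items [E → F .], [F → .] and shift items [E → . ( F F], [F → . ,] — shift-reduce conflict.
I16 contains reduce item [F → , .] and shift item [A → ( , . ,] — shift-reduce conflict.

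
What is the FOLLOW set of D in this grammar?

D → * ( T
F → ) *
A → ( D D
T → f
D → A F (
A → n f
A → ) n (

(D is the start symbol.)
{ $, '(', ')', '*', 'n' }

To compute FOLLOW(D), find every occurrence of D on a right-hand side N → α D β: add FIRST(β) \ {ε}, and if β is empty or nullable also add FOLLOW(N). Iterate to a fixed point.

D is the start symbol, so $ ∈ FOLLOW(D).
In A → ( D D: D is followed by D, add FIRST(D) \ {ε} = { '(', ')', '*', 'n' }
In A → ( D D: D is at the end, add FOLLOW(A)

The FOLLOW sets referred to above (computed the same way, to a fixed point):
  FOLLOW(A) = { ')' }

Taking the union: FOLLOW(D) = { $, '(', ')', '*', 'n' }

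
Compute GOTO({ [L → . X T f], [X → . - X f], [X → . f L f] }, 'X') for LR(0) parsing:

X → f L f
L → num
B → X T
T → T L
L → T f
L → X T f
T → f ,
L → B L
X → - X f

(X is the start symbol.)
GOTO(I, 'X') = CLOSURE({ [A → αX.β] : [A → α.Xβ] ∈ I, X = 'X' })

Items with dot before 'X', with the dot advanced:
  [L → . X T f] → [L → X . T f]
Closure of the advanced items:
  [L → X . T f] has the dot before T: add [T → . T L], [T → . f ,]

GOTO = { [L → X . T f], [T → . T L], [T → . f ,] }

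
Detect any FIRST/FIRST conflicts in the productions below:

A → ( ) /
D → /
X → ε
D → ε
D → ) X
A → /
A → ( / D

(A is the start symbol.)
Yes. A → '(' ')' '/' / A → '(' '/' D on { '(' }

A FIRST/FIRST conflict occurs when two productions N → α and N → β for the same non-terminal have FIRST(α) ∩ FIRST(β) ≠ ∅ (with ε ∈ FIRST of a nullable right-hand side, so two nullable alternatives also conflict).

Productions for A:
  A → ( ) /: FIRST = { '(' }
  A → /: FIRST = { '/' }
  A → ( / D: FIRST = { '(' }
Productions for D:
  D → /: FIRST = { '/' }
  D → ε: FIRST = { ε }
  D → ) X: FIRST = { ')' }
X has only one production, so no FIRST/FIRST conflict is possible there.

Conflict for A: A → ( ) / and A → ( / D
  Overlap: { '(' }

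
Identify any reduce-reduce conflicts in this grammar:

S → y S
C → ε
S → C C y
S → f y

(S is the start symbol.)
No reduce-reduce conflicts

Augment with S' → S and build the canonical LR(0) collection (I0 = CLOSURE({[S' → . S]}), then GOTO on every symbol after a dot until no new states appear). It has 9 states:
  I0: { [C → .], [S → . C C y], [S → . f y], [S → . y S], [S' → . S] }  — shift, reduce
  I1: { [C → .], [S → C . C y] }  — reduce
  I2: { [S' → S .] }  — accept
  I3: { [S → f . y] }  — shift
  I4: { [C → .], [S → . C C y], [S → . f y], [S → . y S], [S → y . S] }  — shift, reduce
  I5: { [S → y S .] }  — reduce
  I6: { [S → f y .] }  — reduce
  I7: { [S → C C . y] }  — shift
  I8: { [S → C C y .] }  — reduce

No state contains more than one complete item.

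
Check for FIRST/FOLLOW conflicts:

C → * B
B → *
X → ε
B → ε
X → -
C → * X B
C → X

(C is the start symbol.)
A FIRST/FOLLOW conflict occurs when a non-terminal N has a nullable alternative N → β (β ⇒* ε) and another alternative N → α with FIRST(α) ∩ FOLLOW(N) ≠ ∅: on such a lookahead the parser cannot decide between expanding α and letting N vanish via β.

Nullable non-terminals: B, C, X.
FIRST sets used below: FIRST(X) = { '-', ε }

B: nullable alternative(s) B → ε; FOLLOW(B) = { $ }
  B → *: FIRST \ {ε} = { '*' } — disjoint from FOLLOW(B)
  B → ε: FIRST \ {ε} = { } — this is the only nullable alternative, skip

C: nullable alternative(s) C → X; FOLLOW(C) = { $ }
  C → * B: FIRST \ {ε} = { '*' } — disjoint from FOLLOW(C)
  C → * X B: FIRST \ {ε} = { '*' } — disjoint from FOLLOW(C)
  C → X: FIRST \ {ε} = { '-' } — this is the only nullable alternative, skip

X: nullable alternative(s) X → ε; FOLLOW(X) = { $, '*' }
  X → ε: FIRST \ {ε} = { } — this is the only nullable alternative, skip
  X → -: FIRST \ {ε} = { '-' } — disjoint from FOLLOW(X)

No FIRST/FOLLOW conflicts found.

Answer: No FIRST/FOLLOW conflicts.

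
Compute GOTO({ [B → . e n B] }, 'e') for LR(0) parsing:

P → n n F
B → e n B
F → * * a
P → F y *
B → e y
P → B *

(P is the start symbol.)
GOTO(I, 'e') = CLOSURE({ [A → αX.β] : [A → α.Xβ] ∈ I, X = 'e' })

Items with dot before 'e', with the dot advanced:
  [B → . e n B] → [B → e . n B]
Closure adds nothing (no advanced item has the dot before a non-terminal).

GOTO = { [B → e . n B] }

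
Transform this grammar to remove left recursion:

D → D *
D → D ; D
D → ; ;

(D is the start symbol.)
D is directly left-recursive. The standard transformation for
  A → A α₁ | ... | A α_m | β₁ | ... | β_n
is
  A  → β₁ A' | ... | β_n A'
  A' → α₁ A' | ... | α_m A' | ε

D → ; ; becomes D → ; ; D'
D → D * becomes D' → * D'
D → D ; D becomes D' → ; D D'
Add D' → ε

Resulting grammar:
D → ; ; D'
D' → * D'
D' → ; D D'
D' → ε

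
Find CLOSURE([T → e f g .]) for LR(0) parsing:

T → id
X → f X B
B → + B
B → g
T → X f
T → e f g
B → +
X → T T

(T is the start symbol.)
{ [T → e f g .] }

To compute CLOSURE, for each item [A → α.Bβ] where B is a non-terminal, add [B → .γ] for all productions B → γ; repeat for the newly added items until nothing changes.

Start with: [T → e f g .]
The dot is at the end, so nothing is added.

CLOSURE = { [T → e f g .] }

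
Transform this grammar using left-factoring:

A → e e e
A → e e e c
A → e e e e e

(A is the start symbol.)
Left-factoring transforms A → αβ₁ | αβ₂ into A → αA' and A' → β₁ | β₂
(α is the longest common prefix among the alternatives). Repeat until
no nonterminal has two alternatives with a common prefix.

Round 1: A has alternatives sharing prefix 'e e e'. Introduce A': A → e e e A'
  Add: A' → ε
  Add: A' → c
  Add: A' → e e

No remaining common prefixes — done.

Resulting grammar:
A → e e e A'
A' → ε
A' → c
A' → e e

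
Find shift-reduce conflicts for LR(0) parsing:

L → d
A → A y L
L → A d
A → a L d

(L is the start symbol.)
No shift-reduce conflicts

A shift-reduce conflict occurs when an LR(0) state has both:
  - a complete (reduce) item [A → α .] (dot at the end), and
  - a shift item [B → β . c γ] (dot before a terminal).

Augment with L' → L and build the canonical LR(0) collection (I0 = CLOSURE({[L' → . L]}), then GOTO on every symbol after a dot until no new states appear). It has 10 states:
  I0: { [A → . A y L], [A → . a L d], [L → . A d], [L → . d], [L' → . L] }  — shift
  I1: { [A → A . y L], [L → A . d] }  — shift
  I2: { [L' → L .] }  — accept
  I3: { [A → . A y L], [A → . a L d], [A → a . L d], [L → . A d], [L → . d] }  — shift
  I4: { [L → d .] }  — reduce
  I5: { [A → a L . d] }  — shift
  I6: { [A → a L d .] }  — reduce
  I7: { [L → A d .] }  — reduce
  I8: { [A → . A y L], [A → . a L d], [A → A y . L], [L → . A d], [L → . d] }  — shift
  I9: { [A → A y L .] }  — reduce

No state contains both a complete item and a shift item.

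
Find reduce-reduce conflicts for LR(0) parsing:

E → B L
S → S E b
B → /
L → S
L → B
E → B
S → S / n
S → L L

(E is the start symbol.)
No reduce-reduce conflicts

A reduce-reduce conflict occurs when an LR(0) state has two complete items [A → α .] and [B → β .] — both call for a reduction, and with no lookahead the parser cannot choose between them.

Augment with E' → E and build the canonical LR(0) collection (I0 = CLOSURE({[E' → . E]}), then GOTO on every symbol after a dot until no new states appear). It has 12 states:
  I0: { [B → . /], [E → . B L], [E → . B], [E' → . E] }  — shift
  I1: { [B → / .] }  — reduce
  I2: { [B → . /], [E → B . L], [E → B .], [L → . B], [L → . S], [S → . L L], [S → . S / n], [S → . S E b] }  — shift, reduce
  I3: { [E' → E .] }  — accept
  I4: { [L → B .] }  — reduce
  I5: { [B → . /], [E → B L .], [L → . B], [L → . S], [S → . L L], [S → . S / n], [S → . S E b], [S → L . L] }  — shift, reduce
  I6: { [B → . /], [E → . B L], [E → . B], [L → S .], [S → S . / n], [S → S . E b] }  — shift, reduce
  I7: { [B → / .], [S → S / . n] }  — shift, reduce
  I8: { [S → S E . b] }  — shift
  I9: { [S → S E b .] }  — reduce
  I10: { [S → S / n .] }  — reduce
  I11: { [B → . /], [L → . B], [L → . S], [S → . L L], [S → . S / n], [S → . S E b], [S → L . L], [S → L L .] }  — shift, reduce

No state contains more than one complete item.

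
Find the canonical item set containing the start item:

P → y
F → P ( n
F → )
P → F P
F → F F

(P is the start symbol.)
First, augment the grammar with P' → P
I₀ = CLOSURE({ [P' → . P] }):
  [P' → . P] has the dot before P: add [P → . y], [P → . F P]
  [P → . F P] has the dot before F: add [F → . P ( n], [F → . )], [F → . F F]
No further items can be added.

I₀ = { [F → . )], [F → . F F], [F → . P ( n], [P → . F P], [P → . y], [P' → . P] }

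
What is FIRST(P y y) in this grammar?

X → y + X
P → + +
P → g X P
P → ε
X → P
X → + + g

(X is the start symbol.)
FIRST sets of the non-terminals involved (from the grammar, by fixed-point iteration):
  FIRST(P) = { '+', 'g', ε }

To compute FIRST(P y y), process the symbols left to right:
Symbol P is a non-terminal. Add FIRST(P) \ {ε} = { '+', 'g' }
P is nullable (ε ∈ FIRST(P)), continue to the next symbol.
Symbol y is a terminal. Add 'y' and stop.
FIRST(P y y) = { '+', 'g', 'y' }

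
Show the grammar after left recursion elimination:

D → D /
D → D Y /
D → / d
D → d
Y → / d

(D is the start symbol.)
D → / d D'
D → d D'
D' → / D'
D' → Y / D'
D' → ε
Y → / d

D is directly left-recursive. The standard transformation for
  A → A α₁ | ... | A α_m | β₁ | ... | β_n
is
  A  → β₁ A' | ... | β_n A'
  A' → α₁ A' | ... | α_m A' | ε

D → / d becomes D → / d D'
D → d becomes D → d D'
D → D / becomes D' → / D'
D → D Y / becomes D' → Y / D'
Add D' → ε

Productions for other non-terminals are unchanged:
  Y → / d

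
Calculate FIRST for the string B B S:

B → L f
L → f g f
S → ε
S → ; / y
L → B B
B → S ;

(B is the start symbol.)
FIRST sets of the non-terminals involved (from the grammar, by fixed-point iteration):
  FIRST(B) = { ';', 'f' }

To compute FIRST(B B S), process the symbols left to right:
Symbol B is a non-terminal. Add FIRST(B) \ {ε} = { ';', 'f' }
B is not nullable (ε ∉ FIRST(B)), so stop here.
FIRST(B B S) = { ';', 'f' }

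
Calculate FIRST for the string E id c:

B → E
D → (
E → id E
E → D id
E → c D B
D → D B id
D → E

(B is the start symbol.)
{ '(', 'c', 'id' }

FIRST sets of the non-terminals involved (from the grammar, by fixed-point iteration):
  FIRST(E) = { '(', 'c', 'id' }

To compute FIRST(E id c), process the symbols left to right:
Symbol E is a non-terminal. Add FIRST(E) \ {ε} = { '(', 'c', 'id' }
E is not nullable (ε ∉ FIRST(E)), so stop here.
FIRST(E id c) = { '(', 'c', 'id' }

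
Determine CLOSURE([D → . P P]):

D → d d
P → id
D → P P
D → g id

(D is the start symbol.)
{ [D → . P P], [P → . id] }

To compute CLOSURE, for each item [A → α.Bβ] where B is a non-terminal, add [B → .γ] for all productions B → γ; repeat for the newly added items until nothing changes.

Start with: [D → . P P]
  [D → . P P] has the dot before P: add [P → . id]
No further items can be added.

CLOSURE = { [D → . P P], [P → . id] }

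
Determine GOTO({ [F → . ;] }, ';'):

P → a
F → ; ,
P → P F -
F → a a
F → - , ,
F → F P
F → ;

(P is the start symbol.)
{ [F → ; .] }

GOTO(I, ';') = CLOSURE({ [A → αX.β] : [A → α.Xβ] ∈ I, X = ';' })

Items with dot before ';', with the dot advanced:
  [F → . ;] → [F → ; .]
Closure adds nothing (no advanced item has the dot before a non-terminal).

GOTO = { [F → ; .] }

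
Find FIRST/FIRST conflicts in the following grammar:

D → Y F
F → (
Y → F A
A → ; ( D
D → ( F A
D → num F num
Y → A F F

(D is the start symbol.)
A FIRST/FIRST conflict occurs when two productions N → α and N → β for the same non-terminal have FIRST(α) ∩ FIRST(β) ≠ ∅ (with ε ∈ FIRST of a nullable right-hand side, so two nullable alternatives also conflict).

FIRST sets of the non-terminals at (or reachable through a nullable prefix from) the front of some alternative:
  FIRST(Y) = { '(', ';' }
  FIRST(F) = { '(' }
  FIRST(A) = { ';' }

Productions for D:
  D → Y F: FIRST = { '(', ';' }
  D → ( F A: FIRST = { '(' }
  D → num F num: FIRST = { 'num' }
Productions for Y:
  Y → F A: FIRST = { '(' }
  Y → A F F: FIRST = { ';' }
F, A have only one production, so no FIRST/FIRST conflict is possible there.

Conflict for D: D → Y F and D → ( F A
  Overlap: { '(' }

Answer: Yes. D → Y F / D → '(' F A on { '(' }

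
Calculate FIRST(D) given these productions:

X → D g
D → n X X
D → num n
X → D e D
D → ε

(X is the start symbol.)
From D → n X X:
  - n is a terminal: add 'n' and stop
From D → num n:
  - num is a terminal: add 'num' and stop
From D → ε:
  - ε-production, so ε ∈ FIRST(D)

Collecting: FIRST(D) = { 'n', 'num', ε }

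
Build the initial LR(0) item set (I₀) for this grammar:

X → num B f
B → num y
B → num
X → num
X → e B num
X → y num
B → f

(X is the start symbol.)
First, augment the grammar with X' → X
I₀ = CLOSURE({ [X' → . X] }):
  [X' → . X] has the dot before X: add [X → . num B f], [X → . num], [X → . e B num], [X → . y num]
No further items can be added.

I₀ = { [X → . e B num], [X → . num B f], [X → . num], [X → . y num], [X' → . X] }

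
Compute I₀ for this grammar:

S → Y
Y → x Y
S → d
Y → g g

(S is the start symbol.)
{ [S → . Y], [S → . d], [S' → . S], [Y → . g g], [Y → . x Y] }

First, augment the grammar with S' → S
I₀ = CLOSURE({ [S' → . S] }):
  [S' → . S] has the dot before S: add [S → . Y], [S → . d]
  [S → . Y] has the dot before Y: add [Y → . x Y], [Y → . g g]
No further items can be added.

I₀ = { [S → . Y], [S → . d], [S' → . S], [Y → . g g], [Y → . x Y] }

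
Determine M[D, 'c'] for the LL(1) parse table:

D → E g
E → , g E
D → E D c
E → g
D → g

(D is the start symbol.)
To find M[D, 'c'], we find productions for D where 'c' is in the predict set (PREDICT(N → α) = (FIRST(α) \ {ε}) ∪ (FOLLOW(N) if α ⇒* ε)).

Relevant sets:
  FIRST(E) = { ',', 'g' }

D → E g: PREDICT = { ',', 'g' }
D → E D c: PREDICT = { ',', 'g' }
D → g: PREDICT = { 'g' }

M[D, 'c'] is empty (no production applies)

Answer: Empty (error entry)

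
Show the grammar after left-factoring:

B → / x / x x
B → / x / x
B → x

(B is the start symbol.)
Left-factoring transforms A → αβ₁ | αβ₂ into A → αA' and A' → β₁ | β₂
(α is the longest common prefix among the alternatives). Repeat until
no nonterminal has two alternatives with a common prefix.

Round 1: B has alternatives sharing prefix '/ x / x'. Introduce B': B → / x / x B'
  Add: B' → x
  Add: B' → ε

No remaining common prefixes — done.

Resulting grammar:
B → / x / x B'
B' → x
B' → ε
B → x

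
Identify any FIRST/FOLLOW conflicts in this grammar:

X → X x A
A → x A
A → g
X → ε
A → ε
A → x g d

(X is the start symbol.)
Yes. X → X x A with FOLLOW(X) on { 'x' }; A → x A with FOLLOW(A) on { 'x' }; A → x g d with FOLLOW(A) on { 'x' }

Nullable non-terminals: A, X.
FIRST sets used below: FIRST(X) = { 'x', ε }

A: nullable alternative(s) A → ε; FOLLOW(A) = { $, 'x' }
  A → x A: FIRST \ {ε} = { 'x' } — overlaps FOLLOW(A) on { 'x' }: CONFLICT
  A → g: FIRST \ {ε} = { 'g' } — disjoint from FOLLOW(A)
  A → ε: FIRST \ {ε} = { } — this is the only nullable alternative, skip
  A → x g d: FIRST \ {ε} = { 'x' } — overlaps FOLLOW(A) on { 'x' }: CONFLICT

X: nullable alternative(s) X → ε; FOLLOW(X) = { $, 'x' }
  X → X x A: FIRST \ {ε} = { 'x' } — overlaps FOLLOW(X) on { 'x' }: CONFLICT
  X → ε: FIRST \ {ε} = { } — this is the only nullable alternative, skip

So the grammar has 3 FIRST/FOLLOW conflicts (marked CONFLICT above).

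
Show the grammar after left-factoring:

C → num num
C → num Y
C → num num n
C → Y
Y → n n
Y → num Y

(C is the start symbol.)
C → num C'
C' → num C''
C'' → ε
C'' → n
C' → Y
C → Y
Y → n n
Y → num Y

Left-factoring transforms A → αβ₁ | αβ₂ into A → αA' and A' → β₁ | β₂
(α is the longest common prefix among the alternatives). Repeat until
no nonterminal has two alternatives with a common prefix.

Round 1: C has alternatives sharing prefix 'num'. Introduce C': C → num C'
  Add: C' → num
  Add: C' → Y
  Add: C' → num n

Round 2: C' has alternatives sharing prefix 'num'. Introduce C'': C' → num C''
  Add: C'' → ε
  Add: C'' → n

No remaining common prefixes — done.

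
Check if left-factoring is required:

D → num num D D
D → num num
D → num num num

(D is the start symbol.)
Yes, D has productions with common prefix 'num num'

Left-factoring is needed when two productions for the same non-terminal
share a common prefix on the right-hand side.

Productions for D:
  D → num num D D
  D → num num
  D → num num num

Found common prefix 'num num' in productions for D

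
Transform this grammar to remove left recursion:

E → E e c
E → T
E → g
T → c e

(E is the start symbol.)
E is directly left-recursive. The standard transformation for
  A → A α₁ | ... | A α_m | β₁ | ... | β_n
is
  A  → β₁ A' | ... | β_n A'
  A' → α₁ A' | ... | α_m A' | ε

E → T becomes E → T E'
E → g becomes E → g E'
E → E e c becomes E' → e c E'
Add E' → ε

Productions for other non-terminals are unchanged:
  T → c e

Resulting grammar:
E → T E'
E → g E'
E' → e c E'
E' → ε
T → c e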